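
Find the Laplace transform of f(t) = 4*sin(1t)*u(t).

Standard pair: sin(wt)*u(t) <-> w/(s^2+w^2)
With w = 1: L{4*sin(1t)*u(t)} = 4/(s^2+1)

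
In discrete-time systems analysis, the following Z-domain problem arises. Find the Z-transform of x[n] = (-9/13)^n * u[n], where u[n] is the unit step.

The Z-transform of a^n * u[n] is z/(z-a) for |z| > |a|.
Here a = -9/13, so X(z) = z/(z - (-9/13)) = 13z/(13z + 9)
ROC: |z| > 9/13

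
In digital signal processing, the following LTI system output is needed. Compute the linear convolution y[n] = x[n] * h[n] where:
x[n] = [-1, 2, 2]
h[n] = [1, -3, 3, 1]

y[n] = sum_k x[k]*h[n-k]. Output length = len(x) + len(h) - 1 = 3 + 4 - 1 = 6.
y[0] = -1*1 = -1
y[1] = 2*1 + -1*-3 = 5
y[2] = 2*1 + 2*-3 + -1*3 = -7
y[3] = 2*-3 + 2*3 + -1*1 = -1
y[4] = 2*3 + 2*1 = 8
y[5] = 2*1 = 2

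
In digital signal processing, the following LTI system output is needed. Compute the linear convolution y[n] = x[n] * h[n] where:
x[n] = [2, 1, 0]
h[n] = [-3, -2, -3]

y[n] = sum_k x[k]*h[n-k]. Output length = len(x) + len(h) - 1 = 3 + 3 - 1 = 5.
y[0] = 2*-3 = -6
y[1] = 1*-3 + 2*-2 = -7
y[2] = 0*-3 + 1*-2 + 2*-3 = -8
y[3] = 0*-2 + 1*-3 = -3
y[4] = 0*-3 = 0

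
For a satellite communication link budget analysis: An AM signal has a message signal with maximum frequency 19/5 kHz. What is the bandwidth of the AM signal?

In AM (double-sideband), the bandwidth is twice the message frequency.
BW = 2 * f_m = 2 * 19/5 kHz = 38/5 kHz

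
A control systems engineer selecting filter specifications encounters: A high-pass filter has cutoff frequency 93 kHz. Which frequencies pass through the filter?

A high-pass filter passes all frequencies above the cutoff frequency 93 kHz and attenuates lower frequencies.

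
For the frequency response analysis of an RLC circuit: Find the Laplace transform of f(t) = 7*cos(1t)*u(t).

Standard pair: cos(wt)*u(t) <-> s/(s^2+w^2)
With w = 1: L{7*cos(1t)*u(t)} = 7s/(s^2+1)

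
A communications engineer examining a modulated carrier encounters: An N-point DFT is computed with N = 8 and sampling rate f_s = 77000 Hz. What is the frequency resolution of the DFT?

DFT frequency resolution = f_s / N
= 77000 / 8 = 9625 Hz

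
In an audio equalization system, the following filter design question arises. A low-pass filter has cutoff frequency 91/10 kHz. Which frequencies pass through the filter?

A low-pass filter passes all frequencies below the cutoff frequency 91/10 kHz and attenuates higher frequencies.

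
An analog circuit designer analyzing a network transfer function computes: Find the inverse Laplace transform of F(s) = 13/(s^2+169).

Standard pair: w/(s^2+w^2) <-> sin(wt)*u(t)
Recognize w^2 = 169, so w = 13; numerator 13 = 1*13.
f(t) = sin(13t)*u(t)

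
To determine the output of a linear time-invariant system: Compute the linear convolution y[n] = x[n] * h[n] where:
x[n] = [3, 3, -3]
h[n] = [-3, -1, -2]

y[n] = sum_k x[k]*h[n-k]. Output length = len(x) + len(h) - 1 = 3 + 3 - 1 = 5.
y[0] = 3*-3 = -9
y[1] = 3*-3 + 3*-1 = -12
y[2] = -3*-3 + 3*-1 + 3*-2 = 0
y[3] = -3*-1 + 3*-2 = -3
y[4] = -3*-2 = 6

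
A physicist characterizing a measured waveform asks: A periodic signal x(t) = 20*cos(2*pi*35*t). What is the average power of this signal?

Average power of A*cos(wt) is A^2/2.
P = 20^2 / 2 = 400/2 = 200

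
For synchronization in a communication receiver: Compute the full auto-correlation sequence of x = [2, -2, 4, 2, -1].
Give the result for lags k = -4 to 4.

r_xx[k] = sum_m x[m]*x[m+k], indexed from 0, for k = -4 to 4:
  r_xx[-4] = x[4]*x[0] = -2
  r_xx[-3] = x[3]*x[0] + x[4]*x[1] = 6
  r_xx[-2] = x[2]*x[0] + x[3]*x[1] + x[4]*x[2] = 0
  r_xx[-1] = x[1]*x[0] + x[2]*x[1] + x[3]*x[2] + x[4]*x[3] = -6
  r_xx[0] = x[0]*x[0] + x[1]*x[1] + x[2]*x[2] + x[3]*x[3] + x[4]*x[4] = 29
  r_xx[1] = x[0]*x[1] + x[1]*x[2] + x[2]*x[3] + x[3]*x[4] = -6
  r_xx[2] = x[0]*x[2] + x[1]*x[3] + x[2]*x[4] = 0
  r_xx[3] = x[0]*x[3] + x[1]*x[4] = 6
  r_xx[4] = x[0]*x[4] = -2
r_xx = [-2, 6, 0, -6, 29, -6, 0, 6, -2]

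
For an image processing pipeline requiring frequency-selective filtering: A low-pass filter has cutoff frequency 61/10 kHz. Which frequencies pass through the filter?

A low-pass filter passes all frequencies below the cutoff frequency 61/10 kHz and attenuates higher frequencies.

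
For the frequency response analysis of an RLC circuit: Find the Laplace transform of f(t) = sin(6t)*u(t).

Standard pair: sin(wt)*u(t) <-> w/(s^2+w^2)
With w = 6: L{sin(6t)*u(t)} = 6/(s^2+36)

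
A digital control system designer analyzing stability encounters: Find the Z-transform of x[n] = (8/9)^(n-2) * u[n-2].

Time-shifting property: if X(z) = Z{x[n]}, then Z{x[n-d]} = z^(-d) * X(z)
X(z) = z/(z - 8/9) for x[n] = (8/9)^n * u[n]
Z{x[n-2]} = z^(-2) * z/(z - 8/9) = z^(-1)/(z - 8/9)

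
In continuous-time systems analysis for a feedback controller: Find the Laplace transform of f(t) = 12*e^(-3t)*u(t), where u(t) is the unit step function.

Standard Laplace transform pair:
e^(-at)*u(t) <-> 1/(s+a)
With a = 3: L{12*e^(-3t)*u(t)} = 12/(s+3), ROC: Re(s) > -3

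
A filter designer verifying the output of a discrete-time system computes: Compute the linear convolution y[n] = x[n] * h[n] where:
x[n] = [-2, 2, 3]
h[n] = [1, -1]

y[n] = sum_k x[k]*h[n-k]. Output length = len(x) + len(h) - 1 = 3 + 2 - 1 = 4.
y[0] = -2*1 = -2
y[1] = 2*1 + -2*-1 = 4
y[2] = 3*1 + 2*-1 = 1
y[3] = 3*-1 = -3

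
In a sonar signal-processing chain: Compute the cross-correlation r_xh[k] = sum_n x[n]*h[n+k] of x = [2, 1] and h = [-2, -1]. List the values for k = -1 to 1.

Both sequences indexed from 0 and zero outside their support.
Lags with overlap: k = -1 to 1.
  r_xh[-1] = x[1]*h[0] = -2
  r_xh[0] = x[0]*h[0] + x[1]*h[1] = -5
  r_xh[1] = x[0]*h[1] = -2
r_xh = [-2, -5, -2] (for k = -1, ..., 1)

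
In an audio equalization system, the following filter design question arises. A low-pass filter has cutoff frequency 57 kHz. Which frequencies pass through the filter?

A low-pass filter passes all frequencies below the cutoff frequency 57 kHz and attenuates higher frequencies.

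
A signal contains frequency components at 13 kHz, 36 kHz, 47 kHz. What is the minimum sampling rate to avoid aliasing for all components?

The highest frequency component is f_max = 47 kHz.
Nyquist rate = 2 * f_max = 2 * 47 kHz = 94 kHz.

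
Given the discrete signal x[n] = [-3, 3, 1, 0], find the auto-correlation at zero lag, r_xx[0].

The auto-correlation at zero lag r_xx[0] equals the signal energy.
r_xx[0] = sum of x[n]^2 = (-3)^2 + 3^2 + 1^2 + 0^2
= 9 + 9 + 1 + 0 = 19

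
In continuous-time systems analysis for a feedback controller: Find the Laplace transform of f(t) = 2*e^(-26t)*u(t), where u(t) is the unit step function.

Standard Laplace transform pair:
e^(-at)*u(t) <-> 1/(s+a)
With a = 26: L{2*e^(-26t)*u(t)} = 2/(s+26), ROC: Re(s) > -26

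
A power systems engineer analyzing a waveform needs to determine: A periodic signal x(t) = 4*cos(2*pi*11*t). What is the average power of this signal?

Average power of A*cos(wt) is A^2/2.
P = 4^2 / 2 = 16/2 = 8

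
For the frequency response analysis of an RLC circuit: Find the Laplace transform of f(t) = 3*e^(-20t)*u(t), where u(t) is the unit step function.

Standard Laplace transform pair:
e^(-at)*u(t) <-> 1/(s+a)
With a = 20: L{3*e^(-20t)*u(t)} = 3/(s+20), ROC: Re(s) > -20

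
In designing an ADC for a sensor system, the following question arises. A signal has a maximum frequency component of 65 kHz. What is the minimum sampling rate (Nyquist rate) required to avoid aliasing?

By the Nyquist-Shannon sampling theorem,
the minimum sampling rate (Nyquist rate) must be at least 2 * f_max.
Nyquist rate = 2 * 65 kHz = 130 kHz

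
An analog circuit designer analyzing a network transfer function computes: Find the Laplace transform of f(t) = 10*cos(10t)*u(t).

Standard pair: cos(wt)*u(t) <-> s/(s^2+w^2)
With w = 10: L{10*cos(10t)*u(t)} = 10s/(s^2+100)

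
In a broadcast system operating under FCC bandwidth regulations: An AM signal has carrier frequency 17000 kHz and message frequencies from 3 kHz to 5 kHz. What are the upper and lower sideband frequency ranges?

Upper sideband (USB) = fc + [fm_low, fm_high] = 17000 + [3, 5] = [17003, 17005] kHz
Lower sideband (LSB) = fc - [fm_high, fm_low] = 17000 - [5, 3] = [16995, 16997] kHz
Total occupied spectrum: 16995 kHz to 17005 kHz (plus carrier at 17000 kHz)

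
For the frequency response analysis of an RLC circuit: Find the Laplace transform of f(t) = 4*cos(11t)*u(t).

Standard pair: cos(wt)*u(t) <-> s/(s^2+w^2)
With w = 11: L{4*cos(11t)*u(t)} = 4s/(s^2+121)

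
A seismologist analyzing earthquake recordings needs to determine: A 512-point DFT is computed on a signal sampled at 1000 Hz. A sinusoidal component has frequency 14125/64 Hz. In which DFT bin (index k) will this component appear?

DFT frequency resolution = f_s/N = 1000/512 = 125/64 Hz
Bin index k = f_signal / resolution = 14125/64 / 125/64 = 113
The signal frequency 14125/64 Hz falls in DFT bin k = 113.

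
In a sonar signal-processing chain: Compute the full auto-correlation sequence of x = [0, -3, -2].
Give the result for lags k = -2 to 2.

r_xx[k] = sum_m x[m]*x[m+k], indexed from 0, for k = -2 to 2:
  r_xx[-2] = x[2]*x[0] = 0
  r_xx[-1] = x[1]*x[0] + x[2]*x[1] = 6
  r_xx[0] = x[0]*x[0] + x[1]*x[1] + x[2]*x[2] = 13
  r_xx[1] = x[0]*x[1] + x[1]*x[2] = 6
  r_xx[2] = x[0]*x[2] = 0
r_xx = [0, 6, 13, 6, 0]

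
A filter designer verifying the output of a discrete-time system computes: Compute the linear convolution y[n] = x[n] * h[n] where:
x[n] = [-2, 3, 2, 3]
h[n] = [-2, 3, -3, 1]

y[n] = sum_k x[k]*h[n-k]. Output length = len(x) + len(h) - 1 = 4 + 4 - 1 = 7.
y[0] = -2*-2 = 4
y[1] = 3*-2 + -2*3 = -12
y[2] = 2*-2 + 3*3 + -2*-3 = 11
y[3] = 3*-2 + 2*3 + 3*-3 + -2*1 = -11
y[4] = 3*3 + 2*-3 + 3*1 = 6
y[5] = 3*-3 + 2*1 = -7
y[6] = 3*1 = 3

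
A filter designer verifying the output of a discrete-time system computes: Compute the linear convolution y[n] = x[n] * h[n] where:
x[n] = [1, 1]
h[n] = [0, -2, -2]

y[n] = sum_k x[k]*h[n-k]. Output length = len(x) + len(h) - 1 = 2 + 3 - 1 = 4.
y[0] = 1*0 = 0
y[1] = 1*0 + 1*-2 = -2
y[2] = 1*-2 + 1*-2 = -4
y[3] = 1*-2 = -2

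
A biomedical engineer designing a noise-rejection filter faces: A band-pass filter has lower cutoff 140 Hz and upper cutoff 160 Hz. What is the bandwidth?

Bandwidth = f_high - f_low
= 160 Hz - 140 Hz = 20 Hz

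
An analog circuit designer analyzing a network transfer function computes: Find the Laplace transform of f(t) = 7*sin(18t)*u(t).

Standard pair: sin(wt)*u(t) <-> w/(s^2+w^2)
With w = 18: L{7*sin(18t)*u(t)} = 126/(s^2+324)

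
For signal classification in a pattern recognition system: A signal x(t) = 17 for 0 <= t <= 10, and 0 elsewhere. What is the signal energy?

Energy = integral of |x(t)|^2 dt over the signal duration
= 17^2 * 10 = 289 * 10 = 2890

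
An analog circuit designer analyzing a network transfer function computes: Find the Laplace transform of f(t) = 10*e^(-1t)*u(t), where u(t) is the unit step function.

Standard Laplace transform pair:
e^(-at)*u(t) <-> 1/(s+a)
With a = 1: L{10*e^(-1t)*u(t)} = 10/(s+1), ROC: Re(s) > -1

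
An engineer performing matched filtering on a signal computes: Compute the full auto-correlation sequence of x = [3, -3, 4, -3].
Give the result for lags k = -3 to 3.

r_xx[k] = sum_m x[m]*x[m+k], indexed from 0, for k = -3 to 3:
  r_xx[-3] = x[3]*x[0] = -9
  r_xx[-2] = x[2]*x[0] + x[3]*x[1] = 21
  r_xx[-1] = x[1]*x[0] + x[2]*x[1] + x[3]*x[2] = -33
  r_xx[0] = x[0]*x[0] + x[1]*x[1] + x[2]*x[2] + x[3]*x[3] = 43
  r_xx[1] = x[0]*x[1] + x[1]*x[2] + x[2]*x[3] = -33
  r_xx[2] = x[0]*x[2] + x[1]*x[3] = 21
  r_xx[3] = x[0]*x[3] = -9
r_xx = [-9, 21, -33, 43, -33, 21, -9]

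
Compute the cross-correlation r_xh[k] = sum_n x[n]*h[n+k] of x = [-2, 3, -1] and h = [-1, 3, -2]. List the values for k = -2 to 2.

Both sequences indexed from 0 and zero outside their support.
Lags with overlap: k = -2 to 2.
  r_xh[-2] = x[2]*h[0] = 1
  r_xh[-1] = x[1]*h[0] + x[2]*h[1] = -6
  r_xh[0] = x[0]*h[0] + x[1]*h[1] + x[2]*h[2] = 13
  r_xh[1] = x[0]*h[1] + x[1]*h[2] = -12
  r_xh[2] = x[0]*h[2] = 4
r_xh = [1, -6, 13, -12, 4] (for k = -2, ..., 2)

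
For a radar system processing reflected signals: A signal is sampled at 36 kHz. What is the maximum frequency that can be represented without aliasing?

The maximum frequency that can be represented without aliasing
is the Nyquist frequency: f_max = f_s / 2 = 36 kHz / 2 = 18 kHz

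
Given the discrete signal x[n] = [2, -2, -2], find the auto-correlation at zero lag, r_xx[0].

The auto-correlation at zero lag r_xx[0] equals the signal energy.
r_xx[0] = sum of x[n]^2 = 2^2 + (-2)^2 + (-2)^2
= 4 + 4 + 4 = 12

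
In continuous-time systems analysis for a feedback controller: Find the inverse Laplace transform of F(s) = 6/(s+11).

Standard pair: k/(s+a) <-> k*e^(-at)*u(t)
With k=6, a=11: f(t) = 6*e^(-11t)*u(t)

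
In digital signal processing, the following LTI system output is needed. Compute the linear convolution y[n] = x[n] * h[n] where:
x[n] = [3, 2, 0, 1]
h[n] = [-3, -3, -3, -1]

y[n] = sum_k x[k]*h[n-k]. Output length = len(x) + len(h) - 1 = 4 + 4 - 1 = 7.
y[0] = 3*-3 = -9
y[1] = 2*-3 + 3*-3 = -15
y[2] = 0*-3 + 2*-3 + 3*-3 = -15
y[3] = 1*-3 + 0*-3 + 2*-3 + 3*-1 = -12
y[4] = 1*-3 + 0*-3 + 2*-1 = -5
y[5] = 1*-3 + 0*-1 = -3
y[6] = 1*-1 = -1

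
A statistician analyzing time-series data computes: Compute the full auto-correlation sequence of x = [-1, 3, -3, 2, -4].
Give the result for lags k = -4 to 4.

r_xx[k] = sum_m x[m]*x[m+k], indexed from 0, for k = -4 to 4:
  r_xx[-4] = x[4]*x[0] = 4
  r_xx[-3] = x[3]*x[0] + x[4]*x[1] = -14
  r_xx[-2] = x[2]*x[0] + x[3]*x[1] + x[4]*x[2] = 21
  r_xx[-1] = x[1]*x[0] + x[2]*x[1] + x[3]*x[2] + x[4]*x[3] = -26
  r_xx[0] = x[0]*x[0] + x[1]*x[1] + x[2]*x[2] + x[3]*x[3] + x[4]*x[4] = 39
  r_xx[1] = x[0]*x[1] + x[1]*x[2] + x[2]*x[3] + x[3]*x[4] = -26
  r_xx[2] = x[0]*x[2] + x[1]*x[3] + x[2]*x[4] = 21
  r_xx[3] = x[0]*x[3] + x[1]*x[4] = -14
  r_xx[4] = x[0]*x[4] = 4
r_xx = [4, -14, 21, -26, 39, -26, 21, -14, 4]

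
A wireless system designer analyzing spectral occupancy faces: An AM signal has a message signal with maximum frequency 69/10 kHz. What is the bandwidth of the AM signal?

In AM (double-sideband), the bandwidth is twice the message frequency.
BW = 2 * f_m = 2 * 69/10 kHz = 69/5 kHz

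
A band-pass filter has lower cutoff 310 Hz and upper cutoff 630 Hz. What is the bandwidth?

Bandwidth = f_high - f_low
= 630 Hz - 310 Hz = 320 Hz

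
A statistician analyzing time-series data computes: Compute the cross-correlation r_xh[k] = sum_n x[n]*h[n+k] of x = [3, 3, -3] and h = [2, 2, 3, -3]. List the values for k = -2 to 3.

Both sequences indexed from 0 and zero outside their support.
Lags with overlap: k = -2 to 3.
  r_xh[-2] = x[2]*h[0] = -6
  r_xh[-1] = x[1]*h[0] + x[2]*h[1] = 0
  r_xh[0] = x[0]*h[0] + x[1]*h[1] + x[2]*h[2] = 3
  r_xh[1] = x[0]*h[1] + x[1]*h[2] + x[2]*h[3] = 24
  r_xh[2] = x[0]*h[2] + x[1]*h[3] = 0
  r_xh[3] = x[0]*h[3] = -9
r_xh = [-6, 0, 3, 24, 0, -9] (for k = -2, ..., 3)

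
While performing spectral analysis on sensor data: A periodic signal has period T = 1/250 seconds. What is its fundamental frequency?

The fundamental frequency is the reciprocal of the period.
f = 1/T = 1/(1/250) = 250 Hz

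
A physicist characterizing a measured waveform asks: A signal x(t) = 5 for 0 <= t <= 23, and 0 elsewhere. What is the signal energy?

Energy = integral of |x(t)|^2 dt over the signal duration
= 5^2 * 23 = 25 * 23 = 575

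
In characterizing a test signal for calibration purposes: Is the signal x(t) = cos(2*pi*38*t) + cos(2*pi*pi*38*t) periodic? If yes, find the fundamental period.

f1 = 38 Hz, f2 = 38*pi Hz
Ratio f2/f1 = pi, which is irrational.
Since the frequency ratio is irrational, no common period exists.
The signal is not periodic.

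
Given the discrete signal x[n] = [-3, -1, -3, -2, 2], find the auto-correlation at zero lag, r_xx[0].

The auto-correlation at zero lag r_xx[0] equals the signal energy.
r_xx[0] = sum of x[n]^2 = (-3)^2 + (-1)^2 + (-3)^2 + (-2)^2 + 2^2
= 9 + 1 + 9 + 4 + 4 = 27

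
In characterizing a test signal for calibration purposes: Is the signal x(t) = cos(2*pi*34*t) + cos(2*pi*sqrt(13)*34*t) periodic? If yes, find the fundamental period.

f1 = 34 Hz, f2 = 34*sqrt(13) Hz
Ratio f2/f1 = sqrt(13), which is irrational.
Since the frequency ratio is irrational, no common period exists.
The signal is not periodic.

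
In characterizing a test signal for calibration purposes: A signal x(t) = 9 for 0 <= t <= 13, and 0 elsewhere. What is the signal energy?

Energy = integral of |x(t)|^2 dt over the signal duration
= 9^2 * 13 = 81 * 13 = 1053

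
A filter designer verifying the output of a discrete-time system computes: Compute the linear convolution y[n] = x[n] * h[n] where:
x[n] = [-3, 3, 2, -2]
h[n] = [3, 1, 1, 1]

y[n] = sum_k x[k]*h[n-k]. Output length = len(x) + len(h) - 1 = 4 + 4 - 1 = 7.
y[0] = -3*3 = -9
y[1] = 3*3 + -3*1 = 6
y[2] = 2*3 + 3*1 + -3*1 = 6
y[3] = -2*3 + 2*1 + 3*1 + -3*1 = -4
y[4] = -2*1 + 2*1 + 3*1 = 3
y[5] = -2*1 + 2*1 = 0
y[6] = -2*1 = -2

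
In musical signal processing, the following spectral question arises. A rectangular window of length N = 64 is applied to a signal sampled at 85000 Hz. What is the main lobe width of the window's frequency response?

For a rectangular window of length N,
the main lobe width in frequency is 2*f_s/N.
= 2*85000/64 = 10625/4 Hz
This determines the minimum frequency separation for resolving two sinusoids.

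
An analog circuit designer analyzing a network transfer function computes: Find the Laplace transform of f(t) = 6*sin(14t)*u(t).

Standard pair: sin(wt)*u(t) <-> w/(s^2+w^2)
With w = 14: L{6*sin(14t)*u(t)} = 84/(s^2+196)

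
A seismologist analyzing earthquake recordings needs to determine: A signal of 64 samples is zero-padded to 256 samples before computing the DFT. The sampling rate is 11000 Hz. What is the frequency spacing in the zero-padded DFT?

Original DFT: N = 64, resolution = f_s/N = 11000/64 = 1375/8 Hz
Zero-padded DFT: N = 256, resolution = f_s/N = 11000/256 = 1375/32 Hz
Zero-padding interpolates the spectrum (finer frequency grid)
but does NOT improve the true spectral resolution (ability to resolve close frequencies).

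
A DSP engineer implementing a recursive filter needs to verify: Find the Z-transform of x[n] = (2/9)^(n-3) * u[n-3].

Time-shifting property: if X(z) = Z{x[n]}, then Z{x[n-d]} = z^(-d) * X(z)
X(z) = z/(z - 2/9) for x[n] = (2/9)^n * u[n]
Z{x[n-3]} = z^(-3) * z/(z - 2/9) = z^(-2)/(z - 2/9)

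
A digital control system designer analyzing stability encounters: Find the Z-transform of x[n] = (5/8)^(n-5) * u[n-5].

Time-shifting property: if X(z) = Z{x[n]}, then Z{x[n-d]} = z^(-d) * X(z)
X(z) = z/(z - 5/8) for x[n] = (5/8)^n * u[n]
Z{x[n-5]} = z^(-5) * z/(z - 5/8) = z^(-4)/(z - 5/8)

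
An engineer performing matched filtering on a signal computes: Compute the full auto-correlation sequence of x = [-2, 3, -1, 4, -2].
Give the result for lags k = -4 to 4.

r_xx[k] = sum_m x[m]*x[m+k], indexed from 0, for k = -4 to 4:
  r_xx[-4] = x[4]*x[0] = 4
  r_xx[-3] = x[3]*x[0] + x[4]*x[1] = -14
  r_xx[-2] = x[2]*x[0] + x[3]*x[1] + x[4]*x[2] = 16
  r_xx[-1] = x[1]*x[0] + x[2]*x[1] + x[3]*x[2] + x[4]*x[3] = -21
  r_xx[0] = x[0]*x[0] + x[1]*x[1] + x[2]*x[2] + x[3]*x[3] + x[4]*x[4] = 34
  r_xx[1] = x[0]*x[1] + x[1]*x[2] + x[2]*x[3] + x[3]*x[4] = -21
  r_xx[2] = x[0]*x[2] + x[1]*x[3] + x[2]*x[4] = 16
  r_xx[3] = x[0]*x[3] + x[1]*x[4] = -14
  r_xx[4] = x[0]*x[4] = 4
r_xx = [4, -14, 16, -21, 34, -21, 16, -14, 4]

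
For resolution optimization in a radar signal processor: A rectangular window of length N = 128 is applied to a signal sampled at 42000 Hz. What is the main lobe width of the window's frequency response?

For a rectangular window of length N,
the main lobe width in frequency is 2*f_s/N.
= 2*42000/128 = 2625/4 Hz
This determines the minimum frequency separation for resolving two sinusoids.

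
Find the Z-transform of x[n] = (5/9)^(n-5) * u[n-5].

Time-shifting property: if X(z) = Z{x[n]}, then Z{x[n-d]} = z^(-d) * X(z)
X(z) = z/(z - 5/9) for x[n] = (5/9)^n * u[n]
Z{x[n-5]} = z^(-5) * z/(z - 5/9) = z^(-4)/(z - 5/9)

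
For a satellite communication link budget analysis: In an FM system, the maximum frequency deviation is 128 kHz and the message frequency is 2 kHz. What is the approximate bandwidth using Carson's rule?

Carson's rule: BW = 2*(delta_f + f_m)
= 2*(128 + 2) kHz = 260 kHz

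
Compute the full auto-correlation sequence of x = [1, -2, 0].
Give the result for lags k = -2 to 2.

r_xx[k] = sum_m x[m]*x[m+k], indexed from 0, for k = -2 to 2:
  r_xx[-2] = x[2]*x[0] = 0
  r_xx[-1] = x[1]*x[0] + x[2]*x[1] = -2
  r_xx[0] = x[0]*x[0] + x[1]*x[1] + x[2]*x[2] = 5
  r_xx[1] = x[0]*x[1] + x[1]*x[2] = -2
  r_xx[2] = x[0]*x[2] = 0
r_xx = [0, -2, 5, -2, 0]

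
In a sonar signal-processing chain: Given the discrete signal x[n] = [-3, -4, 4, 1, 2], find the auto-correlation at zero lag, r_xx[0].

The auto-correlation at zero lag r_xx[0] equals the signal energy.
r_xx[0] = sum of x[n]^2 = (-3)^2 + (-4)^2 + 4^2 + 1^2 + 2^2
= 9 + 16 + 16 + 1 + 4 = 46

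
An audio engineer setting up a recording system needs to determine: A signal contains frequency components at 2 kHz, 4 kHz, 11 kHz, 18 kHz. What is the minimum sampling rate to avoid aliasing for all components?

The highest frequency component is f_max = 18 kHz.
Nyquist rate = 2 * f_max = 2 * 18 kHz = 36 kHz.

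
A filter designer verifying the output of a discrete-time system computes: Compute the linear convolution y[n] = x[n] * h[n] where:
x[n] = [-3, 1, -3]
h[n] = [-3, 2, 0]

y[n] = sum_k x[k]*h[n-k]. Output length = len(x) + len(h) - 1 = 3 + 3 - 1 = 5.
y[0] = -3*-3 = 9
y[1] = 1*-3 + -3*2 = -9
y[2] = -3*-3 + 1*2 + -3*0 = 11
y[3] = -3*2 + 1*0 = -6
y[4] = -3*0 = 0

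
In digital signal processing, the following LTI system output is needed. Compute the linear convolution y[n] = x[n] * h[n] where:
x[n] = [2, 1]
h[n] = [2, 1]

y[n] = sum_k x[k]*h[n-k]. Output length = len(x) + len(h) - 1 = 2 + 2 - 1 = 3.
y[0] = 2*2 = 4
y[1] = 1*2 + 2*1 = 4
y[2] = 1*1 = 1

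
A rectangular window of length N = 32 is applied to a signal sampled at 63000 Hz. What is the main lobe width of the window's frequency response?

For a rectangular window of length N,
the main lobe width in frequency is 2*f_s/N.
= 2*63000/32 = 7875/2 Hz
This determines the minimum frequency separation for resolving two sinusoids.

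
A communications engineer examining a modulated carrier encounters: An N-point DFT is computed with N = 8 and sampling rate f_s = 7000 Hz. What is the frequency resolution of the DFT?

DFT frequency resolution = f_s / N
= 7000 / 8 = 875 Hz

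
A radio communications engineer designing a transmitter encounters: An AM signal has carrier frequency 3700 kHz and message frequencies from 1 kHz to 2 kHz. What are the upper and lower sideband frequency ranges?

Upper sideband (USB) = fc + [fm_low, fm_high] = 3700 + [1, 2] = [3701, 3702] kHz
Lower sideband (LSB) = fc - [fm_high, fm_low] = 3700 - [2, 1] = [3698, 3699] kHz
Total occupied spectrum: 3698 kHz to 3702 kHz (plus carrier at 3700 kHz)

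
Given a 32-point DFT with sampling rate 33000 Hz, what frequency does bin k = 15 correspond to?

The frequency of DFT bin k is: f_k = k * f_s / N
f_15 = 15 * 33000 / 32 = 61875/4 Hz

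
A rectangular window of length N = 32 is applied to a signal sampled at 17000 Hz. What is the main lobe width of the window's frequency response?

For a rectangular window of length N,
the main lobe width in frequency is 2*f_s/N.
= 2*17000/32 = 2125/2 Hz
This determines the minimum frequency separation for resolving two sinusoids.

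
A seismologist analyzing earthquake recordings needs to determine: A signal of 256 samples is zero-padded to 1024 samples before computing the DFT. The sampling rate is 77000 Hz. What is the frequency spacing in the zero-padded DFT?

Original DFT: N = 256, resolution = f_s/N = 77000/256 = 9625/32 Hz
Zero-padded DFT: N = 1024, resolution = f_s/N = 77000/1024 = 9625/128 Hz
Zero-padding interpolates the spectrum (finer frequency grid)
but does NOT improve the true spectral resolution (ability to resolve close frequencies).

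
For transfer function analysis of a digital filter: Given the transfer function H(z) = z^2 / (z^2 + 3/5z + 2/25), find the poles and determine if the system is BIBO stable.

Poles are roots of the denominator: z^2 + 3/5z + 2/25 = 0.
Quadratic formula: z = [-(3/5) +/- sqrt((3/5)^2 - 4*(2/25))] / 2
Discriminant = 9/25 - 8/25 = 1/25; sqrt = 1/5.
z = (-3/5 +/- 1/5) / 2 => z = -1/5 or z = -2/5.
|p1| = 2/5, |p2| = 1/5.
For BIBO stability, all poles must lie inside the unit circle (|p| < 1).
System is STABLE since both |p| < 1.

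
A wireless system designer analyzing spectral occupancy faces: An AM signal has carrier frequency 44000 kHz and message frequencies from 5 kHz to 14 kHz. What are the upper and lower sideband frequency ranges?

Upper sideband (USB) = fc + [fm_low, fm_high] = 44000 + [5, 14] = [44005, 44014] kHz
Lower sideband (LSB) = fc - [fm_high, fm_low] = 44000 - [14, 5] = [43986, 43995] kHz
Total occupied spectrum: 43986 kHz to 44014 kHz (plus carrier at 44000 kHz)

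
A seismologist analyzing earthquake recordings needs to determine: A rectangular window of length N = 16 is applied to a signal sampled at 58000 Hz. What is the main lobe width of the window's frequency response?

For a rectangular window of length N,
the main lobe width in frequency is 2*f_s/N.
= 2*58000/16 = 7250 Hz
This determines the minimum frequency separation for resolving two sinusoids.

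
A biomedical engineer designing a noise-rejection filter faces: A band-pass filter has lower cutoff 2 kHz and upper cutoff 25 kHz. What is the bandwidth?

Bandwidth = f_high - f_low
= 25 kHz - 2 kHz = 23 kHz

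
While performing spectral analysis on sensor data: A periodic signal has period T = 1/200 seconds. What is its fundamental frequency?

The fundamental frequency is the reciprocal of the period.
f = 1/T = 1/(1/200) = 200 Hz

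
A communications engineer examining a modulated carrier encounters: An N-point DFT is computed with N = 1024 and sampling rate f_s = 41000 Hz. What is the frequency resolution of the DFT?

DFT frequency resolution = f_s / N
= 41000 / 1024 = 5125/128 Hz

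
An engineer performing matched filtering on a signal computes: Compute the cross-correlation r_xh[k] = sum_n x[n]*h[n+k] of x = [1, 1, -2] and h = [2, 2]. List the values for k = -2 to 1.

Both sequences indexed from 0 and zero outside their support.
Lags with overlap: k = -2 to 1.
  r_xh[-2] = x[2]*h[0] = -4
  r_xh[-1] = x[1]*h[0] + x[2]*h[1] = -2
  r_xh[0] = x[0]*h[0] + x[1]*h[1] = 4
  r_xh[1] = x[0]*h[1] = 2
r_xh = [-4, -2, 4, 2] (for k = -2, ..., 1)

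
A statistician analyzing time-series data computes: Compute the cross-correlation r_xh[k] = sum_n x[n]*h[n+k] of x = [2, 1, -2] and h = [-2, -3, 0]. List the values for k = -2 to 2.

Both sequences indexed from 0 and zero outside their support.
Lags with overlap: k = -2 to 2.
  r_xh[-2] = x[2]*h[0] = 4
  r_xh[-1] = x[1]*h[0] + x[2]*h[1] = 4
  r_xh[0] = x[0]*h[0] + x[1]*h[1] + x[2]*h[2] = -7
  r_xh[1] = x[0]*h[1] + x[1]*h[2] = -6
  r_xh[2] = x[0]*h[2] = 0
r_xh = [4, 4, -7, -6, 0] (for k = -2, ..., 2)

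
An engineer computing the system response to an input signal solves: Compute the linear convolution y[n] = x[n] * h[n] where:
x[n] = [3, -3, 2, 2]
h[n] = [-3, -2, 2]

y[n] = sum_k x[k]*h[n-k]. Output length = len(x) + len(h) - 1 = 4 + 3 - 1 = 6.
y[0] = 3*-3 = -9
y[1] = -3*-3 + 3*-2 = 3
y[2] = 2*-3 + -3*-2 + 3*2 = 6
y[3] = 2*-3 + 2*-2 + -3*2 = -16
y[4] = 2*-2 + 2*2 = 0
y[5] = 2*2 = 4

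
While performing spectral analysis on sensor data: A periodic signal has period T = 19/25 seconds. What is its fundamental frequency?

The fundamental frequency is the reciprocal of the period.
f = 1/T = 1/(19/25) = 25/19 Hz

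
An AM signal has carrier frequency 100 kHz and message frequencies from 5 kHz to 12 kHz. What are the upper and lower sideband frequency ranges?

Upper sideband (USB) = fc + [fm_low, fm_high] = 100 + [5, 12] = [105, 112] kHz
Lower sideband (LSB) = fc - [fm_high, fm_low] = 100 - [12, 5] = [88, 95] kHz
Total occupied spectrum: 88 kHz to 112 kHz (plus carrier at 100 kHz)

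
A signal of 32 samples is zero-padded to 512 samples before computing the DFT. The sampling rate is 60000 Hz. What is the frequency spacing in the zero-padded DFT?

Original DFT: N = 32, resolution = f_s/N = 60000/32 = 1875 Hz
Zero-padded DFT: N = 512, resolution = f_s/N = 60000/512 = 1875/16 Hz
Zero-padding interpolates the spectrum (finer frequency grid)
but does NOT improve the true spectral resolution (ability to resolve close frequencies).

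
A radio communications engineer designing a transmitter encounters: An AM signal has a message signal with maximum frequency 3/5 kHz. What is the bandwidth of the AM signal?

In AM (double-sideband), the bandwidth is twice the message frequency.
BW = 2 * f_m = 2 * 3/5 kHz = 6/5 kHz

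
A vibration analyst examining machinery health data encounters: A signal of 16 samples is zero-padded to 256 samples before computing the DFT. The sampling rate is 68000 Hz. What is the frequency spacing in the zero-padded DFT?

Original DFT: N = 16, resolution = f_s/N = 68000/16 = 4250 Hz
Zero-padded DFT: N = 256, resolution = f_s/N = 68000/256 = 2125/8 Hz
Zero-padding interpolates the spectrum (finer frequency grid)
but does NOT improve the true spectral resolution (ability to resolve close frequencies).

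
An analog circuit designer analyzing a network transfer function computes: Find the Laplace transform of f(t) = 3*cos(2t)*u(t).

Standard pair: cos(wt)*u(t) <-> s/(s^2+w^2)
With w = 2: L{3*cos(2t)*u(t)} = 3s/(s^2+4)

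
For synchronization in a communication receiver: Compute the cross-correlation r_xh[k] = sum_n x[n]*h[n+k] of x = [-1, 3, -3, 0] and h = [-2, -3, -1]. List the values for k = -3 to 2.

Both sequences indexed from 0 and zero outside their support.
Lags with overlap: k = -3 to 2.
  r_xh[-3] = x[3]*h[0] = 0
  r_xh[-2] = x[2]*h[0] + x[3]*h[1] = 6
  r_xh[-1] = x[1]*h[0] + x[2]*h[1] + x[3]*h[2] = 3
  r_xh[0] = x[0]*h[0] + x[1]*h[1] + x[2]*h[2] = -4
  r_xh[1] = x[0]*h[1] + x[1]*h[2] = 0
  r_xh[2] = x[0]*h[2] = 1
r_xh = [0, 6, 3, -4, 0, 1] (for k = -3, ..., 2)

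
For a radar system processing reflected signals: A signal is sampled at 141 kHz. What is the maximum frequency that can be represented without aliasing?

The maximum frequency that can be represented without aliasing
is the Nyquist frequency: f_max = f_s / 2 = 141 kHz / 2 = 141/2 kHz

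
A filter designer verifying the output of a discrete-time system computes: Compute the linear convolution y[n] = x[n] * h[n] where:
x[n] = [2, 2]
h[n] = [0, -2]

y[n] = sum_k x[k]*h[n-k]. Output length = len(x) + len(h) - 1 = 2 + 2 - 1 = 3.
y[0] = 2*0 = 0
y[1] = 2*0 + 2*-2 = -4
y[2] = 2*-2 = -4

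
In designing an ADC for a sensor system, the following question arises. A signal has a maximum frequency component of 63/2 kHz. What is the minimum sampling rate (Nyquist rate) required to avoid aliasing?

By the Nyquist-Shannon sampling theorem,
the minimum sampling rate (Nyquist rate) must be at least 2 * f_max.
Nyquist rate = 2 * 63/2 kHz = 63 kHz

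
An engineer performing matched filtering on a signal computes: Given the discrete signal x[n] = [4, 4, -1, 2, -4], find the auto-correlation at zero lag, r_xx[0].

The auto-correlation at zero lag r_xx[0] equals the signal energy.
r_xx[0] = sum of x[n]^2 = 4^2 + 4^2 + (-1)^2 + 2^2 + (-4)^2
= 16 + 16 + 1 + 4 + 16 = 53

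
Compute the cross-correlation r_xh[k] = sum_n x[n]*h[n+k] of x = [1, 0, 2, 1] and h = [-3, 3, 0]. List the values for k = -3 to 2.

Both sequences indexed from 0 and zero outside their support.
Lags with overlap: k = -3 to 2.
  r_xh[-3] = x[3]*h[0] = -3
  r_xh[-2] = x[2]*h[0] + x[3]*h[1] = -3
  r_xh[-1] = x[1]*h[0] + x[2]*h[1] + x[3]*h[2] = 6
  r_xh[0] = x[0]*h[0] + x[1]*h[1] + x[2]*h[2] = -3
  r_xh[1] = x[0]*h[1] + x[1]*h[2] = 3
  r_xh[2] = x[0]*h[2] = 0
r_xh = [-3, -3, 6, -3, 3, 0] (for k = -3, ..., 2)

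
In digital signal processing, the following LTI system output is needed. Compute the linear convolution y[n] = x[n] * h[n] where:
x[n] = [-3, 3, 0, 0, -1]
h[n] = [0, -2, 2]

y[n] = sum_k x[k]*h[n-k]. Output length = len(x) + len(h) - 1 = 5 + 3 - 1 = 7.
y[0] = -3*0 = 0
y[1] = 3*0 + -3*-2 = 6
y[2] = 0*0 + 3*-2 + -3*2 = -12
y[3] = 0*0 + 0*-2 + 3*2 = 6
y[4] = -1*0 + 0*-2 + 0*2 = 0
y[5] = -1*-2 + 0*2 = 2
y[6] = -1*2 = -2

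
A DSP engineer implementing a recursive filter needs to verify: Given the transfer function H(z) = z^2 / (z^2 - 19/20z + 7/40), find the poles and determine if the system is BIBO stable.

Poles are roots of the denominator: z^2 - 19/20z + 7/40 = 0.
Quadratic formula: z = [-(-19/20) +/- sqrt((-19/20)^2 - 4*(7/40))] / 2
Discriminant = 361/400 - 7/10 = 81/400; sqrt = 9/20.
z = (19/20 +/- 9/20) / 2 => z = 7/10 or z = 1/4.
|p1| = 1/4, |p2| = 7/10.
For BIBO stability, all poles must lie inside the unit circle (|p| < 1).
System is STABLE since both |p| < 1.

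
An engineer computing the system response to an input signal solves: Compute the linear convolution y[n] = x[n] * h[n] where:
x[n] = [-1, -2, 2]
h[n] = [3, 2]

y[n] = sum_k x[k]*h[n-k]. Output length = len(x) + len(h) - 1 = 3 + 2 - 1 = 4.
y[0] = -1*3 = -3
y[1] = -2*3 + -1*2 = -8
y[2] = 2*3 + -2*2 = 2
y[3] = 2*2 = 4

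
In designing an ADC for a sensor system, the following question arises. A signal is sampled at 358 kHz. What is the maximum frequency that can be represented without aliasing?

The maximum frequency that can be represented without aliasing
is the Nyquist frequency: f_max = f_s / 2 = 358 kHz / 2 = 179 kHz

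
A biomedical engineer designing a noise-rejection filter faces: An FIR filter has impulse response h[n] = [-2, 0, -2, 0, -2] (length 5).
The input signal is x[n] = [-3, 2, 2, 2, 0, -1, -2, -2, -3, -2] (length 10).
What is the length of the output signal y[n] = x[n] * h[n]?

For linear convolution, the output length is:
len(y) = len(x) + len(h) - 1 = 10 + 5 - 1 = 14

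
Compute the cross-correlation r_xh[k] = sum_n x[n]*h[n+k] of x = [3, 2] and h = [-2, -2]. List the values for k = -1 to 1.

Both sequences indexed from 0 and zero outside their support.
Lags with overlap: k = -1 to 1.
  r_xh[-1] = x[1]*h[0] = -4
  r_xh[0] = x[0]*h[0] + x[1]*h[1] = -10
  r_xh[1] = x[0]*h[1] = -6
r_xh = [-4, -10, -6] (for k = -1, ..., 1)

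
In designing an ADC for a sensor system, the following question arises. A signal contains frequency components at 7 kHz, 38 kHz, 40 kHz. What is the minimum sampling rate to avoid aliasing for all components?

The highest frequency component is f_max = 40 kHz.
Nyquist rate = 2 * f_max = 2 * 40 kHz = 80 kHz.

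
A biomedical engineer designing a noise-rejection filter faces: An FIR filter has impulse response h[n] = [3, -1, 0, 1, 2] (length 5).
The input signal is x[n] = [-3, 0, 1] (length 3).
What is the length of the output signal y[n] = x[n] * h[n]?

For linear convolution, the output length is:
len(y) = len(x) + len(h) - 1 = 3 + 5 - 1 = 7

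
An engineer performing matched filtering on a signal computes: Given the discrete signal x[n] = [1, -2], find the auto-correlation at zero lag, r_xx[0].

The auto-correlation at zero lag r_xx[0] equals the signal energy.
r_xx[0] = sum of x[n]^2 = 1^2 + (-2)^2
= 1 + 4 = 5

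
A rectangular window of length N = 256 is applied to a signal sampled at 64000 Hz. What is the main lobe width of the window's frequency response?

For a rectangular window of length N,
the main lobe width in frequency is 2*f_s/N.
= 2*64000/256 = 500 Hz
This determines the minimum frequency separation for resolving two sinusoids.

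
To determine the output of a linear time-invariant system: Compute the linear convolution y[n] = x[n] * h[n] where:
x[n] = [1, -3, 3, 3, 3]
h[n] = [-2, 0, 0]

y[n] = sum_k x[k]*h[n-k]. Output length = len(x) + len(h) - 1 = 5 + 3 - 1 = 7.
y[0] = 1*-2 = -2
y[1] = -3*-2 + 1*0 = 6
y[2] = 3*-2 + -3*0 + 1*0 = -6
y[3] = 3*-2 + 3*0 + -3*0 = -6
y[4] = 3*-2 + 3*0 + 3*0 = -6
y[5] = 3*0 + 3*0 = 0
y[6] = 3*0 = 0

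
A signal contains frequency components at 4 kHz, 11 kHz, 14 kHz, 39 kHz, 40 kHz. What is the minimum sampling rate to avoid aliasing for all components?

The highest frequency component is f_max = 40 kHz.
Nyquist rate = 2 * f_max = 2 * 40 kHz = 80 kHz.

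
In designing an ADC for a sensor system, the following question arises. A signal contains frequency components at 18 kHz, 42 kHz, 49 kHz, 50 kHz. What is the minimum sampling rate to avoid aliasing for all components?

The highest frequency component is f_max = 50 kHz.
Nyquist rate = 2 * f_max = 2 * 50 kHz = 100 kHz.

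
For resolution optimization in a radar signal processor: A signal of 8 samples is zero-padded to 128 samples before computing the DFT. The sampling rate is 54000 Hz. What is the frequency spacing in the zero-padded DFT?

Original DFT: N = 8, resolution = f_s/N = 54000/8 = 6750 Hz
Zero-padded DFT: N = 128, resolution = f_s/N = 54000/128 = 3375/8 Hz
Zero-padding interpolates the spectrum (finer frequency grid)
but does NOT improve the true spectral resolution (ability to resolve close frequencies).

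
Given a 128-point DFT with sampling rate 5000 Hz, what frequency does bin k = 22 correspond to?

The frequency of DFT bin k is: f_k = k * f_s / N
f_22 = 22 * 5000 / 128 = 6875/8 Hz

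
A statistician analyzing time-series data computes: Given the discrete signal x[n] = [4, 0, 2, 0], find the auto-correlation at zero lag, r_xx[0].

The auto-correlation at zero lag r_xx[0] equals the signal energy.
r_xx[0] = sum of x[n]^2 = 4^2 + 0^2 + 2^2 + 0^2
= 16 + 0 + 4 + 0 = 20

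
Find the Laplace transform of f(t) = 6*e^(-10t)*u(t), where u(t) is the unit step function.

Standard Laplace transform pair:
e^(-at)*u(t) <-> 1/(s+a)
With a = 10: L{6*e^(-10t)*u(t)} = 6/(s+10), ROC: Re(s) > -10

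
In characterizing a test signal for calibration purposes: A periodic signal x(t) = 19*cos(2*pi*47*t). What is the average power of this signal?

Average power of A*cos(wt) is A^2/2.
P = 19^2 / 2 = 361/2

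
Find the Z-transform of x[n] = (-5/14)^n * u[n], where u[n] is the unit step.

The Z-transform of a^n * u[n] is z/(z-a) for |z| > |a|.
Here a = -5/14, so X(z) = z/(z - (-5/14)) = 14z/(14z + 5)
ROC: |z| > 5/14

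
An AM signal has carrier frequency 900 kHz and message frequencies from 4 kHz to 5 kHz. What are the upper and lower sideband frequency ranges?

Upper sideband (USB) = fc + [fm_low, fm_high] = 900 + [4, 5] = [904, 905] kHz
Lower sideband (LSB) = fc - [fm_high, fm_low] = 900 - [5, 4] = [895, 896] kHz
Total occupied spectrum: 895 kHz to 905 kHz (plus carrier at 900 kHz)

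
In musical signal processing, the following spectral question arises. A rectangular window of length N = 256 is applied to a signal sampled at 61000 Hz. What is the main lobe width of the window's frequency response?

For a rectangular window of length N,
the main lobe width in frequency is 2*f_s/N.
= 2*61000/256 = 7625/16 Hz
This determines the minimum frequency separation for resolving two sinusoids.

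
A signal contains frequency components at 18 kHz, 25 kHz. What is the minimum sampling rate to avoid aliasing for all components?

The highest frequency component is f_max = 25 kHz.
Nyquist rate = 2 * f_max = 2 * 25 kHz = 50 kHz.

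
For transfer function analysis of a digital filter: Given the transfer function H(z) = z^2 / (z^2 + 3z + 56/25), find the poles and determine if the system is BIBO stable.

Poles are roots of the denominator: z^2 + 3z + 56/25 = 0.
Quadratic formula: z = [-(3) +/- sqrt((3)^2 - 4*(56/25))] / 2
Discriminant = 9 - 224/25 = 1/25; sqrt = 1/5.
z = (-3 +/- 1/5) / 2 => z = -7/5 or z = -8/5.
|p1| = 8/5, |p2| = 7/5.
For BIBO stability, all poles must lie inside the unit circle (|p| < 1).
System is UNSTABLE since at least one |p| >= 1.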